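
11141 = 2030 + 9111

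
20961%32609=20961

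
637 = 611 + 26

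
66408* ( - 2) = -132816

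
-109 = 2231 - 2340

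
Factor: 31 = 31^1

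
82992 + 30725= 113717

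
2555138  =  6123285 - 3568147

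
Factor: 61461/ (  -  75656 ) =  - 2^( - 3 )*3^2*7^( - 2)*193^( - 1) * 6829^1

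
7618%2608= 2402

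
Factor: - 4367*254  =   - 2^1 * 11^1*127^1*397^1 = -1109218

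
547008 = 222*2464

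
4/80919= 4/80919= 0.00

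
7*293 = 2051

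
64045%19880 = 4405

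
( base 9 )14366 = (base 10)9780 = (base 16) 2634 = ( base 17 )1GE5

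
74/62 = 1 + 6/31 = 1.19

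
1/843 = 1/843 = 0.00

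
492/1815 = 164/605 = 0.27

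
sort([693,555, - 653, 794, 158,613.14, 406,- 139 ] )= [ - 653 , - 139 , 158,406 , 555, 613.14 , 693,794 ]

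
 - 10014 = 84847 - 94861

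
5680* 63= 357840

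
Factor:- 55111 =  - 7^1 * 7873^1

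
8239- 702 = 7537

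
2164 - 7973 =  - 5809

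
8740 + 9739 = 18479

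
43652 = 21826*2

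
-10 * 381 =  - 3810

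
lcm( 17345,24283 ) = 121415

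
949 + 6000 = 6949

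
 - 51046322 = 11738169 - 62784491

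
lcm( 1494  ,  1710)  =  141930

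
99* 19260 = 1906740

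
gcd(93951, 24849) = 99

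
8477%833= 147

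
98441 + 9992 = 108433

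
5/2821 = 5/2821 = 0.00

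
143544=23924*6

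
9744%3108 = 420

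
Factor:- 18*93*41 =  - 68634=- 2^1*3^3 * 31^1*41^1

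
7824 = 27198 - 19374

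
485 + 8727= 9212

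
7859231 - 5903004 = 1956227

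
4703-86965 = -82262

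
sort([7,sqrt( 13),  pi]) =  [ pi, sqrt ( 13), 7]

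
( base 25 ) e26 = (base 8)21146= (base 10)8806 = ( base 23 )gek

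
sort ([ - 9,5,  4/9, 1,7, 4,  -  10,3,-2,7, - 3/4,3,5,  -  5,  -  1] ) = [ - 10, -9, - 5,-2,-1,  -  3/4,4/9,1, 3, 3, 4,5, 5,7,7]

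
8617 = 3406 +5211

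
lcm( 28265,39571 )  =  197855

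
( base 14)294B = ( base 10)7319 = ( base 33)6NQ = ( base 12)429b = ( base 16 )1c97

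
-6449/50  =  -6449/50 = - 128.98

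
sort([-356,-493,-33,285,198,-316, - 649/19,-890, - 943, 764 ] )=[ - 943 ,-890, - 493, - 356, - 316,  -  649/19, - 33, 198,285,764]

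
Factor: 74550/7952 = 75/8 = 2^( - 3)*3^1*5^2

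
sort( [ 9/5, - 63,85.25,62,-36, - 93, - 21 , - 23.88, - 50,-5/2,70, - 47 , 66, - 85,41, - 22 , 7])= [-93 , - 85, - 63,-50,  -  47,-36, - 23.88,-22,-21, - 5/2  ,  9/5 , 7, 41, 62,66,70,85.25 ]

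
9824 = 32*307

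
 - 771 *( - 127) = 97917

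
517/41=12 + 25/41 = 12.61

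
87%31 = 25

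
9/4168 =9/4168 = 0.00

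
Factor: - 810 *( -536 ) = 2^4 * 3^4 *5^1*67^1 = 434160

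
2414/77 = 31 + 27/77= 31.35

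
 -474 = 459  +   - 933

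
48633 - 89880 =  - 41247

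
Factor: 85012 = 2^2*53^1*401^1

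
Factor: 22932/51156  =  13/29 = 13^1* 29^ (  -  1 )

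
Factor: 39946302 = 2^1*3^2 * 11^1*229^1 *881^1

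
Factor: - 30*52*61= -95160=- 2^3*3^1*5^1*13^1 * 61^1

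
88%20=8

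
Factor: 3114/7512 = 2^( - 2)*3^1*173^1*313^ ( - 1) = 519/1252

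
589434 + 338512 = 927946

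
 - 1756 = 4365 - 6121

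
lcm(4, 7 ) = 28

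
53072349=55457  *957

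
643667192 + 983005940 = 1626673132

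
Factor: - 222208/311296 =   -  217/304 = - 2^(  -  4)*7^1*19^(-1)*31^1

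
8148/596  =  2037/149 = 13.67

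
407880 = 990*412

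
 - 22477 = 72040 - 94517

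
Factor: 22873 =89^1*257^1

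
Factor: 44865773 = 31^1*1447283^1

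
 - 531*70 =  - 37170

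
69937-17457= 52480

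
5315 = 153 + 5162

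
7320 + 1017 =8337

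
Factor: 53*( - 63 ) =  - 3339 = -  3^2*7^1*53^1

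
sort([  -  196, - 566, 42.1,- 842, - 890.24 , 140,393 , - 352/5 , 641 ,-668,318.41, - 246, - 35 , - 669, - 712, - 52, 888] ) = [ - 890.24, - 842, - 712,  -  669, -668, - 566, - 246, - 196, - 352/5, - 52, - 35,42.1, 140,318.41, 393,  641,888] 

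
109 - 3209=  -  3100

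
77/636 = 77/636 = 0.12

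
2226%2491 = 2226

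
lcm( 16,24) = 48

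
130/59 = 130/59 = 2.20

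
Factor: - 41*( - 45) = 1845 = 3^2 * 5^1*41^1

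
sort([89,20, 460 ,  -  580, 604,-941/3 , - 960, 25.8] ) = [ - 960,-580, - 941/3, 20, 25.8, 89,  460, 604]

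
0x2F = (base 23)21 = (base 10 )47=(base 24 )1N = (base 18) 2B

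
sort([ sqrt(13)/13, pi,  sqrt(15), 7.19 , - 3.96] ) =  [ - 3.96, sqrt(13)/13,pi, sqrt(15 ),7.19] 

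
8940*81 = 724140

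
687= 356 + 331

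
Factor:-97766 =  - 2^1*48883^1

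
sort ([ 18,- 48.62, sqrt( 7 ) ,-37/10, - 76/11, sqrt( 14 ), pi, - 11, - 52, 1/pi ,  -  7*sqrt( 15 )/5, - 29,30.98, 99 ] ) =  [ - 52, - 48.62,-29,-11, - 76/11,-7*sqrt( 15 )/5 ,-37/10, 1/pi, sqrt( 7 ), pi, sqrt (14 ),18, 30.98,99 ]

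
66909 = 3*22303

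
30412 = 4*7603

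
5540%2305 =930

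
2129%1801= 328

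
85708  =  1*85708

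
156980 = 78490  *2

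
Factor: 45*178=8010 = 2^1*3^2*5^1 * 89^1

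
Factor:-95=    - 5^1*19^1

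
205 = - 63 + 268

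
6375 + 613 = 6988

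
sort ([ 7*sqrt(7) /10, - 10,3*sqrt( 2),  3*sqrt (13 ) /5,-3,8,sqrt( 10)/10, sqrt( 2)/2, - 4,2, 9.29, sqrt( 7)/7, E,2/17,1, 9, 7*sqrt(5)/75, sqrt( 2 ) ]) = [ - 10, - 4, - 3, 2/17, 7*sqrt( 5)/75,  sqrt( 10)/10,sqrt( 7) /7, sqrt( 2 ) /2, 1, sqrt( 2) , 7*sqrt( 7 )/10, 2, 3*sqrt( 13 )/5, E,3*sqrt( 2), 8, 9, 9.29]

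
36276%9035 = 136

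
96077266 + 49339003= 145416269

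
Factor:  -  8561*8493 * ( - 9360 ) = 680552243280 = 2^4*3^3*5^1*7^1*13^1*19^1* 149^1 * 1223^1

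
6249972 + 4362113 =10612085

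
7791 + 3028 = 10819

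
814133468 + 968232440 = 1782365908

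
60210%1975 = 960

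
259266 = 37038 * 7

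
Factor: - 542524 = -2^2*23^1*5897^1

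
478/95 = 478/95 =5.03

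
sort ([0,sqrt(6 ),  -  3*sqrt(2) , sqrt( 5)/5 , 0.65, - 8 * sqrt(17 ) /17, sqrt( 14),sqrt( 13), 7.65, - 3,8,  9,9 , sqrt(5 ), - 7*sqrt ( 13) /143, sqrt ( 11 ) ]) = [ - 3*sqrt( 2 ), - 3,-8*sqrt (17 )/17 , - 7* sqrt(13) /143, 0  ,  sqrt(5)/5,0.65, sqrt ( 5 ),sqrt( 6 ), sqrt (11) , sqrt(13), sqrt(14 ) , 7.65, 8, 9, 9]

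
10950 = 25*438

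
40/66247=40/66247 = 0.00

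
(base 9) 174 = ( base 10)148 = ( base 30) 4S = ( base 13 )B5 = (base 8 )224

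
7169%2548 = 2073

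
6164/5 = 1232+ 4/5 = 1232.80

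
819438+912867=1732305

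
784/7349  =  784/7349 = 0.11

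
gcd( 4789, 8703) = 1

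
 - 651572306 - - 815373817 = 163801511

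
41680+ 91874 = 133554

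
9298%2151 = 694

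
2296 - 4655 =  - 2359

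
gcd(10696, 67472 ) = 8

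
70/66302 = 35/33151 = 0.00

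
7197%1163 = 219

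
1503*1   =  1503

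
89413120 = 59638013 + 29775107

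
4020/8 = 502 + 1/2 = 502.50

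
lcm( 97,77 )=7469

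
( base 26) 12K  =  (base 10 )748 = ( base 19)217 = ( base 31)o4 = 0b1011101100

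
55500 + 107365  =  162865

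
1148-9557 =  - 8409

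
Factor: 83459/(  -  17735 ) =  - 5^( - 1 ) * 3547^( - 1)*83459^1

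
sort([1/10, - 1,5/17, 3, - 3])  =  [ - 3,  -  1, 1/10, 5/17,3 ] 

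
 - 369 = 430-799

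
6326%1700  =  1226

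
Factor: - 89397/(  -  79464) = 9/8 = 2^( - 3 ) * 3^2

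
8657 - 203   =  8454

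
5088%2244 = 600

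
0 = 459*0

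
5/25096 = 5/25096 =0.00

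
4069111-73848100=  - 69778989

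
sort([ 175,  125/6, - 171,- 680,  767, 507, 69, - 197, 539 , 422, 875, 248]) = [ - 680,- 197, - 171, 125/6,69,175,248 , 422, 507, 539,  767,875 ] 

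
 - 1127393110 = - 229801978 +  - 897591132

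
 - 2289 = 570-2859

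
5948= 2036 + 3912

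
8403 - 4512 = 3891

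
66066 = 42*1573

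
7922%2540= 302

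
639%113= 74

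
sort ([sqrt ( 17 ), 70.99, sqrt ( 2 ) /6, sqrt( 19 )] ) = [sqrt(2 ) /6,  sqrt(17),sqrt (19),70.99 ]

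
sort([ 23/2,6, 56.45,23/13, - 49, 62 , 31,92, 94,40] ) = [ -49,23/13, 6 , 23/2,31,40,56.45,62,  92,94 ]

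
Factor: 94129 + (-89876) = 4253  =  4253^1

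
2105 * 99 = 208395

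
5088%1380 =948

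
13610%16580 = 13610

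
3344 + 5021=8365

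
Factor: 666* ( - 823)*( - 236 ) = 2^3*3^2 *37^1*59^1*823^1= 129355848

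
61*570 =34770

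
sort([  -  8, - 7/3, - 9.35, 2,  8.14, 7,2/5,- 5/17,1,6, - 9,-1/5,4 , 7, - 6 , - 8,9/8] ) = [ -9.35, - 9, - 8, - 8, - 6, -7/3 , - 5/17, - 1/5 , 2/5,  1 , 9/8,2,4,  6,7,7,8.14] 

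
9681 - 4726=4955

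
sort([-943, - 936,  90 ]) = [ - 943,-936, 90]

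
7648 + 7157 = 14805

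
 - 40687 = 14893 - 55580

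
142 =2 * 71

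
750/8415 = 50/561=0.09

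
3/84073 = 3/84073 = 0.00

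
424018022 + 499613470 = 923631492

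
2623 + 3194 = 5817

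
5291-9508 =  - 4217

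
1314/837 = 146/93 = 1.57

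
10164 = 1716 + 8448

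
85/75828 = 85/75828 = 0.00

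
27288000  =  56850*480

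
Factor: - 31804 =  - 2^2*7951^1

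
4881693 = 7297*669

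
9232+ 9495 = 18727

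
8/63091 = 8/63091 = 0.00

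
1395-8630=-7235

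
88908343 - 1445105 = 87463238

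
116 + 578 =694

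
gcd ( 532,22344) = 532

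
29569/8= 3696 + 1/8  =  3696.12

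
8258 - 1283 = 6975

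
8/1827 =8/1827 = 0.00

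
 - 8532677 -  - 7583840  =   - 948837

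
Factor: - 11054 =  - 2^1*5527^1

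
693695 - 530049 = 163646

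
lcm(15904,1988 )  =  15904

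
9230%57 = 53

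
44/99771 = 44/99771 =0.00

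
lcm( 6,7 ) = 42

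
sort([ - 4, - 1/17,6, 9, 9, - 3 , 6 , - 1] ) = [ - 4, - 3, - 1 , - 1/17, 6,  6, 9, 9 ]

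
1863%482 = 417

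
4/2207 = 4/2207 = 0.00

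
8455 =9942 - 1487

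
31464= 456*69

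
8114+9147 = 17261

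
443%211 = 21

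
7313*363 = 2654619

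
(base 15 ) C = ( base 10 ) 12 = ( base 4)30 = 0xc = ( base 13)C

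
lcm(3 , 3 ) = 3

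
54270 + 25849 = 80119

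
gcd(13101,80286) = 3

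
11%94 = 11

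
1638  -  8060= - 6422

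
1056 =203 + 853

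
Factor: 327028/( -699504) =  - 2^ (  -  2 ) * 3^( - 1 ) * 59^ (- 1) * 331^1 = - 331/708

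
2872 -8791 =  - 5919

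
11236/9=11236/9 = 1248.44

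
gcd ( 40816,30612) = 10204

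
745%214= 103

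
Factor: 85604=2^2*21401^1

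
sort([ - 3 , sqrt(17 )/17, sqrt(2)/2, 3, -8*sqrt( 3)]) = [ - 8*sqrt(3), -3,  sqrt( 17)/17,sqrt( 2)/2, 3] 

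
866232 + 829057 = 1695289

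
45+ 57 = 102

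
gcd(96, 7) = 1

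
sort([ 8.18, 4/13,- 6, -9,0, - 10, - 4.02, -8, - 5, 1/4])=[ - 10,  -  9 , - 8, - 6, -5, - 4.02, 0, 1/4,  4/13, 8.18 ]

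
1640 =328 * 5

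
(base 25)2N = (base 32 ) 29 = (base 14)53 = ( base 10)73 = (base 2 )1001001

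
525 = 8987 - 8462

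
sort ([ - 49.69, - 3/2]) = [ - 49.69, - 3/2 ]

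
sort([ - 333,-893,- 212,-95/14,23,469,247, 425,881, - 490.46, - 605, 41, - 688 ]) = [-893 , - 688, - 605, - 490.46, - 333 , - 212,-95/14,23,41,247, 425,469,881]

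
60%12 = 0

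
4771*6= 28626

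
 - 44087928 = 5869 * ( - 7512) 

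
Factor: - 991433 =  - 61^1*16253^1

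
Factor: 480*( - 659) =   -  2^5*3^1*5^1*659^1=-316320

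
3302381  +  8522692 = 11825073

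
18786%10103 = 8683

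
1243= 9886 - 8643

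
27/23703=9/7901= 0.00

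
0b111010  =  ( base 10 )58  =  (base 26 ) 26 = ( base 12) 4A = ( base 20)2i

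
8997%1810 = 1757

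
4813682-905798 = 3907884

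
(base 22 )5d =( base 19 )69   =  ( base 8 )173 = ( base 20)63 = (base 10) 123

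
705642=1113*634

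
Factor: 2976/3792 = 2^1 * 31^1 *79^(-1 ) = 62/79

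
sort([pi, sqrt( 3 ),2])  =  [ sqrt (3), 2, pi]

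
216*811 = 175176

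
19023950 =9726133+9297817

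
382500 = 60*6375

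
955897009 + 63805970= 1019702979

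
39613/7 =5659 = 5659.00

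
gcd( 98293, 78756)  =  1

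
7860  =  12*655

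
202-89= 113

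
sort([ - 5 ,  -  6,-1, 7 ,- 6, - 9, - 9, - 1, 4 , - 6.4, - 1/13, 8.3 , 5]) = [  -  9,  -  9,-6.4 ,-6 , - 6,  -  5,  -  1, - 1, - 1/13,4, 5,7, 8.3 ]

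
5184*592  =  3068928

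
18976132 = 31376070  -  12399938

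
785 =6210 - 5425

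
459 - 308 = 151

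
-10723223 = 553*( - 19391)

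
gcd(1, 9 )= 1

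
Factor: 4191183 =3^4*59^1*877^1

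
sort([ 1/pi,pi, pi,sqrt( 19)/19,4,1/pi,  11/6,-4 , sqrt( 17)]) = [ - 4,sqrt( 19 ) /19,1/pi,1/pi, 11/6,  pi,pi,  4,sqrt( 17) ] 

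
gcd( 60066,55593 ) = 639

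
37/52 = 37/52 = 0.71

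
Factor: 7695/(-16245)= -9/19 = -3^2*19^(-1)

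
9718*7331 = 71242658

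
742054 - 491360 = 250694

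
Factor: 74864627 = 383^1*195469^1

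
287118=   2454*117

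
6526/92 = 70 + 43/46= 70.93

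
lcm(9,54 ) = 54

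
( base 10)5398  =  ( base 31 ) 5j4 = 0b1010100010110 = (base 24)98m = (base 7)21511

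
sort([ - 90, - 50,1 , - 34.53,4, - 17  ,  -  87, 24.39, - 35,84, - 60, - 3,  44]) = [- 90, - 87,-60, - 50, - 35, - 34.53, - 17,  -  3,1,  4,24.39, 44,84] 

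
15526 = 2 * 7763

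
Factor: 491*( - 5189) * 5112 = -13024348488 = - 2^3*3^2*71^1*491^1*5189^1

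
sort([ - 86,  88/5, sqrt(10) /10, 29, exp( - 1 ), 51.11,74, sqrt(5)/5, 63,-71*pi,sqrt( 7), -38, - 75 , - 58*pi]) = [-71*pi,  -  58*pi,  -  86,-75 , - 38, sqrt ( 10)/10,exp( - 1), sqrt(5) /5,sqrt ( 7 ),88/5 , 29,  51.11, 63,74 ] 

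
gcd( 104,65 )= 13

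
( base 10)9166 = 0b10001111001110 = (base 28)bja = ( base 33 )8DP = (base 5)243131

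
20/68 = 5/17 = 0.29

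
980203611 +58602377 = 1038805988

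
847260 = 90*9414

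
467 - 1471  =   - 1004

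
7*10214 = 71498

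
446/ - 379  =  -2  +  312/379=-1.18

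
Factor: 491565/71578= 2^ (  -  1)*3^1*5^1*13^( - 1 ) * 2753^ (-1)*32771^1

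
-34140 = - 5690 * 6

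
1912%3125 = 1912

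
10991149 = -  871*( - 12619)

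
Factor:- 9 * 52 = - 468  =  -2^2 * 3^2 * 13^1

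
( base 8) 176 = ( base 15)86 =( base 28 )4E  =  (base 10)126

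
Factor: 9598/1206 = 3^( - 2)*67^( - 1 )*4799^1 = 4799/603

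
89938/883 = 89938/883  =  101.86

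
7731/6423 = 2577/2141 =1.20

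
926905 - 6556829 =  - 5629924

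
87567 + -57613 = 29954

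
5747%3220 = 2527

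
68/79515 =68/79515 =0.00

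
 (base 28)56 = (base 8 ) 222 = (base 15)9b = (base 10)146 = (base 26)5g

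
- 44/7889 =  - 44/7889 = -  0.01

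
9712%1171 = 344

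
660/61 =10  +  50/61= 10.82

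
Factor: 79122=2^1 *3^1*13187^1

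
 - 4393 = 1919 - 6312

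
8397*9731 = 81711207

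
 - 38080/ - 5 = 7616 + 0/1 = 7616.00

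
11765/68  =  11765/68 = 173.01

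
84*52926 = 4445784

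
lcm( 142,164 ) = 11644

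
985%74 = 23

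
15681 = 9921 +5760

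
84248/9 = 9360 + 8/9= 9360.89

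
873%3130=873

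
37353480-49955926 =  - 12602446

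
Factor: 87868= 2^2 *11^1*1997^1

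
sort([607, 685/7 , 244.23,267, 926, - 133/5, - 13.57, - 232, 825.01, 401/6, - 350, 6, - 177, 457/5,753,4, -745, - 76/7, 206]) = [ - 745,-350, - 232, - 177, - 133/5, - 13.57, - 76/7, 4, 6, 401/6,457/5, 685/7, 206, 244.23, 267, 607,753,825.01, 926] 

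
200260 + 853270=1053530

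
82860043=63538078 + 19321965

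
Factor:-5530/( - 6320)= 2^( - 3)*7^1 = 7/8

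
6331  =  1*6331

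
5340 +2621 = 7961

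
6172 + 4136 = 10308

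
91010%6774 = 2948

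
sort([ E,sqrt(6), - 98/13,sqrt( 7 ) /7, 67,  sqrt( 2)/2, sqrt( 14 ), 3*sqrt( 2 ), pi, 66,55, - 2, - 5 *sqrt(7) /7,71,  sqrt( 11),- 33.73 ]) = [ - 33.73, - 98/13, - 2, - 5*sqrt( 7 )/7, sqrt( 7 ) /7,  sqrt(2) /2,sqrt( 6),E , pi, sqrt( 11 ),sqrt(14), 3* sqrt( 2 ), 55, 66, 67, 71 ]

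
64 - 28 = 36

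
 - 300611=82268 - 382879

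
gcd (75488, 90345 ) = 1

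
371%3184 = 371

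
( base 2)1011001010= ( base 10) 714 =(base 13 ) 42C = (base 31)N1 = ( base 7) 2040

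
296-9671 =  -9375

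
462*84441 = 39011742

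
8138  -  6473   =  1665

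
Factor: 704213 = 704213^1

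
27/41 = 27/41 = 0.66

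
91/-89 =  - 2 + 87/89 = - 1.02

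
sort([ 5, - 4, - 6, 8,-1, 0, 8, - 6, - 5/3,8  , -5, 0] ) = [ - 6, - 6, - 5 , -4, - 5/3, -1, 0, 0,5 , 8,8, 8 ] 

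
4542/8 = 2271/4 = 567.75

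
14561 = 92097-77536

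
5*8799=43995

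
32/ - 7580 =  - 8/1895 =- 0.00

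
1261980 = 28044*45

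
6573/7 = 939 = 939.00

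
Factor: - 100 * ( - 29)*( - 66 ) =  - 2^3* 3^1*5^2*11^1*29^1 = - 191400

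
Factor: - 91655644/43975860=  - 22913911/10993965 = - 3^( - 1)*5^ (  -  1 )*23^1*149^ ( - 1 )*4919^(-1) *996257^1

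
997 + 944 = 1941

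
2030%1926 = 104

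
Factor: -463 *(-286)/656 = 2^(- 3)*11^1*13^1 * 41^(-1 ) * 463^1 = 66209/328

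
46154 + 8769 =54923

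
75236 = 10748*7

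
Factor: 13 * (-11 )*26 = -2^1*11^1 * 13^2 = - 3718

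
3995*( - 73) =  - 291635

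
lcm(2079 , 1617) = 14553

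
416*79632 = 33126912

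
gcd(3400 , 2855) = 5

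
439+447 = 886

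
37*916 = 33892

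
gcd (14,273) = 7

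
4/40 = 1/10= 0.10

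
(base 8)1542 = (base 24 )1C2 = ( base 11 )718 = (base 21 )1k5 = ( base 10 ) 866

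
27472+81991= 109463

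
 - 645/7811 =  - 645/7811 = - 0.08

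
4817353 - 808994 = 4008359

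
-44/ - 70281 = 44/70281 = 0.00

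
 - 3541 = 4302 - 7843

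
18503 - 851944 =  - 833441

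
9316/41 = 227 + 9/41 = 227.22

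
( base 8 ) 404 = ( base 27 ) 9H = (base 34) 7m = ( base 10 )260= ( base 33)7T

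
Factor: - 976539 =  - 3^1*325513^1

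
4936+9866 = 14802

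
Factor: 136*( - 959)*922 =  -120250928 = - 2^4*7^1* 17^1*137^1*461^1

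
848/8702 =424/4351 = 0.10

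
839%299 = 241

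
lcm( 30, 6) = 30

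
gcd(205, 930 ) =5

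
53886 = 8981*6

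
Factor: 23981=23981^1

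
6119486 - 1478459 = 4641027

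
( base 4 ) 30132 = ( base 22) 1E6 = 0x31e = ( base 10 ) 798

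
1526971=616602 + 910369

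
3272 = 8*409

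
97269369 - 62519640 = 34749729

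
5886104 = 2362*2492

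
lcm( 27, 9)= 27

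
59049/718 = 82 + 173/718  =  82.24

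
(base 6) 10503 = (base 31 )1gm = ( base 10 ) 1479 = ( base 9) 2023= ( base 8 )2707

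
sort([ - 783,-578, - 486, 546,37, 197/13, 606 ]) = [ - 783, - 578, - 486,  197/13,  37,  546, 606 ]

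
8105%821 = 716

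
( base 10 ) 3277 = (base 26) 4M1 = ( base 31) 3cm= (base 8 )6315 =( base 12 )1A91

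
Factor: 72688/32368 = 649/289 = 11^1*17^( - 2)*59^1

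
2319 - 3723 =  - 1404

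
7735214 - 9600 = 7725614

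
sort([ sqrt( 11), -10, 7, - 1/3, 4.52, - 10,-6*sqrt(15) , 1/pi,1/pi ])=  [-6*sqrt(15 ),  -  10, - 10,  -  1/3, 1/pi,1/pi, sqrt(11 ), 4.52, 7 ] 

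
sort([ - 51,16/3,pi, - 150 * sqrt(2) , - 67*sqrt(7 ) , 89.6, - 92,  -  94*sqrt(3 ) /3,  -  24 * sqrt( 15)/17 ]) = [ - 150*sqrt( 2) , - 67*sqrt( 7 ),-92 ,-94 * sqrt (3 ) /3 ,-51,  -  24*sqrt(15)/17,  pi, 16/3, 89.6]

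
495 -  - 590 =1085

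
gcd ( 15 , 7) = 1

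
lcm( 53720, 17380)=590920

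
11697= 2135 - -9562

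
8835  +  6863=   15698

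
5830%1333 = 498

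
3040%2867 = 173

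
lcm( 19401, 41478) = 1202862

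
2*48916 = 97832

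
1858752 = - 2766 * (  -  672 )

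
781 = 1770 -989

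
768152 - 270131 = 498021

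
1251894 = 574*2181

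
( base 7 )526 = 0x109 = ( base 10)265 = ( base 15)12a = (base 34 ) 7R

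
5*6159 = 30795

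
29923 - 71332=- 41409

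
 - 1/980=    - 1 + 979/980 = -0.00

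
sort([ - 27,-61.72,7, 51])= [ - 61.72,-27,7,  51]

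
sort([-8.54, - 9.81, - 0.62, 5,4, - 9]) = [ - 9.81, - 9, - 8.54, - 0.62 , 4,5 ]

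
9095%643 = 93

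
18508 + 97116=115624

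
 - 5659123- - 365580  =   - 5293543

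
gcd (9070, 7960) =10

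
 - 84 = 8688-8772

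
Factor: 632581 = 347^1*1823^1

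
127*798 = 101346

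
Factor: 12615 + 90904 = 13^1*7963^1=103519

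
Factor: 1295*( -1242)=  - 2^1*3^3*5^1* 7^1*23^1*37^1  =  - 1608390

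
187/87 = 187/87 =2.15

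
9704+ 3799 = 13503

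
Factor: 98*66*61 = 2^2 * 3^1*7^2*11^1*61^1 = 394548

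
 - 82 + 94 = 12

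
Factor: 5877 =3^2*653^1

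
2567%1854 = 713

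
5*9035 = 45175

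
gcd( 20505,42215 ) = 5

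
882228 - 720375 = 161853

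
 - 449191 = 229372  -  678563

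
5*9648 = 48240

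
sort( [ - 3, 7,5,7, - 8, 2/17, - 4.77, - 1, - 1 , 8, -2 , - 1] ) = [-8, - 4.77,-3,-2,-1, - 1, - 1,2/17,5,7, 7, 8] 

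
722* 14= 10108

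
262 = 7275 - 7013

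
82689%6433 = 5493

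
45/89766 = 5/9974= 0.00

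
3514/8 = 439 + 1/4 =439.25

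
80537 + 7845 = 88382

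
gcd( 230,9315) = 115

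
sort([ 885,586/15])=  [ 586/15, 885]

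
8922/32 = 4461/16= 278.81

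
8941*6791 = 60718331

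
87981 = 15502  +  72479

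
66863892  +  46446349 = 113310241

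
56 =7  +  49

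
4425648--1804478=6230126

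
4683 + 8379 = 13062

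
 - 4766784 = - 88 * 54168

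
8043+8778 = 16821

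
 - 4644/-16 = 290 + 1/4 = 290.25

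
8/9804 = 2/2451 = 0.00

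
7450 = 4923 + 2527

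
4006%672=646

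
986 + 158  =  1144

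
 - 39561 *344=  - 13608984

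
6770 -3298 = 3472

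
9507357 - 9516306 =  - 8949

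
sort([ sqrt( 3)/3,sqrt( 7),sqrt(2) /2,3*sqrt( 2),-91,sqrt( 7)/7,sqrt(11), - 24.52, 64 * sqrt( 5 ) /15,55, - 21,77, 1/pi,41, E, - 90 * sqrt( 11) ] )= [ - 90*sqrt( 11), - 91, - 24.52, -21,1/pi,  sqrt (7 )/7,sqrt ( 3)/3,sqrt( 2)/2,sqrt( 7), E  ,  sqrt( 11),3 *sqrt( 2),64*sqrt ( 5 ) /15,  41,55, 77]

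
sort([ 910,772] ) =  [ 772 , 910]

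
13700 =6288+7412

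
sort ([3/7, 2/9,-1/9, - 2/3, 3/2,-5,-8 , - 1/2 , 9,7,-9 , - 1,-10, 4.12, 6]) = [-10,-9, - 8 , - 5,-1, - 2/3, - 1/2,-1/9, 2/9,3/7, 3/2, 4.12, 6, 7, 9]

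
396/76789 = 396/76789 = 0.01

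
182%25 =7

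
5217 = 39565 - 34348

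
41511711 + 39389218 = 80900929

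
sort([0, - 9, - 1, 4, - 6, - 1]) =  [  -  9, - 6, - 1, - 1,0,  4 ]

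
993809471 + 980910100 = 1974719571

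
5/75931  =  5/75931 = 0.00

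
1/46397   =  1/46397 = 0.00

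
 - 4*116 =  - 464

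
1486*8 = 11888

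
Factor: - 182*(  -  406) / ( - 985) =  - 2^2*5^ ( - 1 )*7^2 *13^1*29^1*197^( - 1 )=-73892/985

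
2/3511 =2/3511 = 0.00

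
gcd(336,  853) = 1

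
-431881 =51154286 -51586167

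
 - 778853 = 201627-980480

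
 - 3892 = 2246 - 6138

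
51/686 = 51/686 = 0.07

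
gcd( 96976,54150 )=38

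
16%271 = 16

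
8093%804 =53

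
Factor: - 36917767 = -6073^1*6079^1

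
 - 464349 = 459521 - 923870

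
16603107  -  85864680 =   -  69261573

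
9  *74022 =666198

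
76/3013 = 76/3013  =  0.03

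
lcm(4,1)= 4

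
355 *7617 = 2704035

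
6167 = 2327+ 3840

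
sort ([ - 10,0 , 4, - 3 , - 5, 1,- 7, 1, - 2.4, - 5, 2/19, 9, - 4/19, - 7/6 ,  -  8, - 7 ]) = [-10,  -  8, - 7, - 7, - 5, - 5,-3,- 2.4,- 7/6,-4/19, 0,2/19, 1,1, 4,  9]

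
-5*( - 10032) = 50160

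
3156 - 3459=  - 303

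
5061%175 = 161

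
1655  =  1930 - 275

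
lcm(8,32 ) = 32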